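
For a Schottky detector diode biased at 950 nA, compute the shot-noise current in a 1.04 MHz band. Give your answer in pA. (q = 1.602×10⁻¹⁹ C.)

563 pA

I_n = √(2qI·B)
2qI·B = 2 × 1.602×10⁻¹⁹ × 9.50×10⁻⁷ × 1.04×10⁶ = 3.17×10⁻¹⁹ A²
I_n = √(3.17×10⁻¹⁹) = 5.63×10⁻¹⁰ A = 563 pA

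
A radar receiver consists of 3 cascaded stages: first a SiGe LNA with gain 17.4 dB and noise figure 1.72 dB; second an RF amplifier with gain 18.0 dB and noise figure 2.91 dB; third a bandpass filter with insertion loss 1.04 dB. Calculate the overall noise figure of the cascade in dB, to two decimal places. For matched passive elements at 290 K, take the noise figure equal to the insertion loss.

1.77 dB

Convert to linear (a loss of L dB is a gain of −L dB): F_i = 10^(NF_i/10), G_i = 10^(G_i,dB/10)
  Stage 1: F_1 = 10^(1.72/10) = 1.486, G_1 = 10^(17.4/10) = 54.95
  Stage 2: F_2 = 10^(2.91/10) = 1.954, G_2 = 10^(18.0/10) = 63.10
  Stage 3: F_3 = 10^(1.04/10) = 1.271, G_3 = 10^(−1.04/10) = 0.7870
Friis cascade:
  F = 1.486 + (1.954 − 1)/54.95 + (1.271 − 1)/3467 = 1.503
NF = 10 log₁₀(1.503) = 1.77 dB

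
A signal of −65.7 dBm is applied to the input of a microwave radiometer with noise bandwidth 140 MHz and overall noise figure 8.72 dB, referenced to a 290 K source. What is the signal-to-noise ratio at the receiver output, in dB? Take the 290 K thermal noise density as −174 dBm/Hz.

18.1 dB

Noise floor: N = −174 + 10 log₁₀(B) + NF
10 log₁₀(1.40×10⁸) = 81.46 dB
N = −174 + 81.46 + 8.72 = −83.82 dBm
SNR = P_sig − N = −65.7 − (−83.82) = 18.12 dB → 18.1 dB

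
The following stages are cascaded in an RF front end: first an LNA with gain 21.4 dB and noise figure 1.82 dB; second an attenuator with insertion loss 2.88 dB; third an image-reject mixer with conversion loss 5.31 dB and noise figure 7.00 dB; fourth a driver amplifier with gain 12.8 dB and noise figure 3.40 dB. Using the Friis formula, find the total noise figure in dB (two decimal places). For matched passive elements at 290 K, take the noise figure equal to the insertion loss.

Convert to linear (a loss of L dB is a gain of −L dB): F_i = 10^(NF_i/10), G_i = 10^(G_i,dB/10)
  Stage 1: F_1 = 10^(1.82/10) = 1.521, G_1 = 10^(21.4/10) = 138.0
  Stage 2: F_2 = 10^(2.88/10) = 1.941, G_2 = 10^(−2.88/10) = 0.5152
  Stage 3: F_3 = 10^(7.00/10) = 5.012, G_3 = 10^(−5.31/10) = 0.2944
  Stage 4: F_4 = 10^(3.40/10) = 2.188, G_4 = 10^(12.8/10) = 19.05
Friis cascade:
  F = 1.521 + (1.941 − 1)/138.0 + (5.012 − 1)/71.12 + (2.188 − 1)/20.94 = 1.640
NF = 10 log₁₀(1.640) = 2.15 dB

2.15 dB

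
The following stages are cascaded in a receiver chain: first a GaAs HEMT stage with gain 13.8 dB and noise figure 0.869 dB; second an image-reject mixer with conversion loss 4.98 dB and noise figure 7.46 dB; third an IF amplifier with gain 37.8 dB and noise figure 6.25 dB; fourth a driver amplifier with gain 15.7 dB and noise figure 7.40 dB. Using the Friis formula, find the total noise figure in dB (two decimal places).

2.63 dB

Convert to linear (a loss of L dB is a gain of −L dB): F_i = 10^(NF_i/10), G_i = 10^(G_i,dB/10)
  Stage 1: F_1 = 10^(0.869/10) = 1.222, G_1 = 10^(13.8/10) = 23.99
  Stage 2: F_2 = 10^(7.46/10) = 5.572, G_2 = 10^(−4.98/10) = 0.3177
  Stage 3: F_3 = 10^(6.25/10) = 4.217, G_3 = 10^(37.8/10) = 6026
  Stage 4: F_4 = 10^(7.40/10) = 5.495, G_4 = 10^(15.7/10) = 37.15
Friis cascade:
  F = 1.222 + (5.572 − 1)/23.99 + (4.217 − 1)/7.621 + (5.495 − 1)/4.592×10⁴ = 1.834
NF = 10 log₁₀(1.834) = 2.63 dB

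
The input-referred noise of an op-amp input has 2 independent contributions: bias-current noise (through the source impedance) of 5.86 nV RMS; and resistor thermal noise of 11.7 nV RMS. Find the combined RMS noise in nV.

Uncorrelated sources add in power (mean-square): V_tot = √(ΣV_i²)
V_tot = √[(5.86×10⁻⁹)² + (1.17×10⁻⁸)²] = 1.31×10⁻⁸ V = 13.1 nV

13.1 nV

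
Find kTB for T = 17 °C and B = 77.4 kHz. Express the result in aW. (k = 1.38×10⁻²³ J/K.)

T = 17 °C + 273.15 = 290.15 K
P_n = kTB = 1.38×10⁻²³ × 290.15 × 7.74×10⁴ = 3.10×10⁻¹⁶ W = 310 aW

310 aW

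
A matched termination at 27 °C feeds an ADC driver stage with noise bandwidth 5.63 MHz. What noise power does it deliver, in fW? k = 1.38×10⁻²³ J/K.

23.3 fW

T = 27 °C + 273.15 = 300.15 K
P_n = kTB = 1.38×10⁻²³ × 300.15 × 5.63×10⁶ = 2.33×10⁻¹⁴ W = 23.3 fW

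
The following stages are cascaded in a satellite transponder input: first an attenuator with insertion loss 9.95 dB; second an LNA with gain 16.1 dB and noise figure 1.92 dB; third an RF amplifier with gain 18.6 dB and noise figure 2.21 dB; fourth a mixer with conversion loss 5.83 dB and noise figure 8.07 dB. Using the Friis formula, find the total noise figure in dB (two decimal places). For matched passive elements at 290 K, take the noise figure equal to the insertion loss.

Convert to linear (a loss of L dB is a gain of −L dB): F_i = 10^(NF_i/10), G_i = 10^(G_i,dB/10)
  Stage 1: F_1 = 10^(9.95/10) = 9.886, G_1 = 10^(−9.95/10) = 0.1012
  Stage 2: F_2 = 10^(1.92/10) = 1.556, G_2 = 10^(16.1/10) = 40.74
  Stage 3: F_3 = 10^(2.21/10) = 1.663, G_3 = 10^(18.6/10) = 72.44
  Stage 4: F_4 = 10^(8.07/10) = 6.412, G_4 = 10^(−5.83/10) = 0.2612
Friis cascade:
  F = 9.886 + (1.556 − 1)/0.1012 + (1.663 − 1)/4.121 + (6.412 − 1)/298.5 = 15.56
NF = 10 log₁₀(15.56) = 11.92 dB

11.92 dB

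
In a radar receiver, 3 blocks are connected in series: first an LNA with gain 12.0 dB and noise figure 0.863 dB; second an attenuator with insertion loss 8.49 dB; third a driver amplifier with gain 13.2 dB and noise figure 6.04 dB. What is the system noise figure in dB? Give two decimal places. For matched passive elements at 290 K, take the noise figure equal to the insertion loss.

Convert to linear (a loss of L dB is a gain of −L dB): F_i = 10^(NF_i/10), G_i = 10^(G_i,dB/10)
  Stage 1: F_1 = 10^(0.863/10) = 1.220, G_1 = 10^(12.0/10) = 15.85
  Stage 2: F_2 = 10^(8.49/10) = 7.063, G_2 = 10^(−8.49/10) = 0.1416
  Stage 3: F_3 = 10^(6.04/10) = 4.018, G_3 = 10^(13.2/10) = 20.89
Friis cascade:
  F = 1.220 + (7.063 − 1)/15.85 + (4.018 − 1)/2.244 = 2.947
NF = 10 log₁₀(2.947) = 4.69 dB

4.69 dB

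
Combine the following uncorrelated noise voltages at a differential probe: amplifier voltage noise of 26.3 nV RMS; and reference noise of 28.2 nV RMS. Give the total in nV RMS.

38.6 nV

Uncorrelated sources add in power (mean-square): V_tot = √(ΣV_i²)
V_tot = √[(2.63×10⁻⁸)² + (2.82×10⁻⁸)²] = 3.86×10⁻⁸ V = 38.6 nV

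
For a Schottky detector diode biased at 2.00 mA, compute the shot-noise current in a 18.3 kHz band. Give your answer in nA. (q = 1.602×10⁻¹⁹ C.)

3.42 nA

I_n = √(2qI·B)
2qI·B = 2 × 1.602×10⁻¹⁹ × 2.00×10⁻³ × 1.83×10⁴ = 1.17×10⁻¹⁷ A²
I_n = √(1.17×10⁻¹⁷) = 3.42×10⁻⁹ A = 3.42 nA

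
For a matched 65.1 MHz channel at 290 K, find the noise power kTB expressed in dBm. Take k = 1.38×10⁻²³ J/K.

P_n = kTB = 1.38×10⁻²³ × 290 × 6.51×10⁷ = 2.61×10⁻¹³ W
In dBm: 10 log₁₀(2.61×10⁻¹³ / 10⁻³) = −95.8 dBm

−95.8 dBm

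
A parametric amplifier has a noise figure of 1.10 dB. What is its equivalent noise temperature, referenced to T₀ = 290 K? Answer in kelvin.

F = 10^(1.10/10) = 1.28825
T_e = (F − 1)·T₀ = (1.28825 − 1) × 290 = 83.6 K

83.6 K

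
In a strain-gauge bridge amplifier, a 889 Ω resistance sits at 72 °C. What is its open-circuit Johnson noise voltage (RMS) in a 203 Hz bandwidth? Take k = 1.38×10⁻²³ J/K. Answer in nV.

58.6 nV

T = 72 °C + 273.15 = 345.15 K
V_n = √(4kTRB)
4kTRB = 4 × 1.38×10⁻²³ × 345.15 × 8.89×10² × 2.03×10² = 3.44×10⁻¹⁵ V²
V_n = √(3.44×10⁻¹⁵) = 5.86×10⁻⁸ V = 58.6 nV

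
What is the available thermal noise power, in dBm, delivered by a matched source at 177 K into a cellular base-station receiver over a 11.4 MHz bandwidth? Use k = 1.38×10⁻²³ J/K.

−105.6 dBm

P_n = kTB = 1.38×10⁻²³ × 177 × 1.14×10⁷ = 2.78×10⁻¹⁴ W
In dBm: 10 log₁₀(2.78×10⁻¹⁴ / 10⁻³) = −105.6 dBm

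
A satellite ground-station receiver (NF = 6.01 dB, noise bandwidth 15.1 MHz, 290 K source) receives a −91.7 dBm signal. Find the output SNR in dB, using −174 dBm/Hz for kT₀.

Noise floor: N = −174 + 10 log₁₀(B) + NF
10 log₁₀(1.51×10⁷) = 71.79 dB
N = −174 + 71.79 + 6.01 = −96.20 dBm
SNR = P_sig − N = −91.7 − (−96.20) = 4.50 dB → 4.5 dB

4.5 dB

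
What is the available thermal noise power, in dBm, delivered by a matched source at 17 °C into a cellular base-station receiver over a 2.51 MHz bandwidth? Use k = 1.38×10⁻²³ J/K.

T = 17 °C + 273.15 = 290.15 K
P_n = kTB = 1.38×10⁻²³ × 290.15 × 2.51×10⁶ = 1.01×10⁻¹⁴ W
In dBm: 10 log₁₀(1.01×10⁻¹⁴ / 10⁻³) = −110.0 dBm

−110.0 dBm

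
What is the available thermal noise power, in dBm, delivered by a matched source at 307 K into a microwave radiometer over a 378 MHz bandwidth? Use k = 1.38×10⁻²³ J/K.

−88.0 dBm

P_n = kTB = 1.38×10⁻²³ × 307 × 3.78×10⁸ = 1.60×10⁻¹² W
In dBm: 10 log₁₀(1.60×10⁻¹² / 10⁻³) = −88.0 dBm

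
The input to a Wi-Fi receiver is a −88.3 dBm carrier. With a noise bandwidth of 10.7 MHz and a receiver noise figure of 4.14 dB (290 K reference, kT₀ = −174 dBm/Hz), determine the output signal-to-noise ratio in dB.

Noise floor: N = −174 + 10 log₁₀(B) + NF
10 log₁₀(1.07×10⁷) = 70.29 dB
N = −174 + 70.29 + 4.14 = −99.57 dBm
SNR = P_sig − N = −88.3 − (−99.57) = 11.27 dB → 11.3 dB

11.3 dB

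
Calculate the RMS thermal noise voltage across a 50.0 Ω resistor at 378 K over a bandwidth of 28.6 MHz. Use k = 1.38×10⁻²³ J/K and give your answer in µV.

V_n = √(4kTRB)
4kTRB = 4 × 1.38×10⁻²³ × 378 × 5.00×10¹ × 2.86×10⁷ = 2.98×10⁻¹¹ V²
V_n = √(2.98×10⁻¹¹) = 5.46×10⁻⁶ V = 5.46 µV

5.46 µV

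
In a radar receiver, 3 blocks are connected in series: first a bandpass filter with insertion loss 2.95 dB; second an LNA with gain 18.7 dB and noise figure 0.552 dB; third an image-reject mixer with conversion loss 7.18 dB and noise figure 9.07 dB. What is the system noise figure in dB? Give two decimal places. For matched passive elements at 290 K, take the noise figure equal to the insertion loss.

Convert to linear (a loss of L dB is a gain of −L dB): F_i = 10^(NF_i/10), G_i = 10^(G_i,dB/10)
  Stage 1: F_1 = 10^(2.95/10) = 1.972, G_1 = 10^(−2.95/10) = 0.5070
  Stage 2: F_2 = 10^(0.552/10) = 1.136, G_2 = 10^(18.7/10) = 74.13
  Stage 3: F_3 = 10^(9.07/10) = 8.072, G_3 = 10^(−7.18/10) = 0.1914
Friis cascade:
  F = 1.972 + (1.136 − 1)/0.5070 + (8.072 − 1)/37.58 = 2.428
NF = 10 log₁₀(2.428) = 3.85 dB

3.85 dB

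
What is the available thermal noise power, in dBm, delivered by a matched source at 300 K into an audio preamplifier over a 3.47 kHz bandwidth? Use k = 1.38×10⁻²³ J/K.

−138.4 dBm

P_n = kTB = 1.38×10⁻²³ × 300 × 3.47×10³ = 1.44×10⁻¹⁷ W
In dBm: 10 log₁₀(1.44×10⁻¹⁷ / 10⁻³) = −138.4 dBm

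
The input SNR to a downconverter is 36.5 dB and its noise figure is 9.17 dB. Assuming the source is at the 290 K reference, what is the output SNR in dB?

27.33 dB

By definition F = SNR_in/SNR_out, so in dB: SNR_out = SNR_in − NF
SNR_out = 36.5 − 9.17 = 27.33 dB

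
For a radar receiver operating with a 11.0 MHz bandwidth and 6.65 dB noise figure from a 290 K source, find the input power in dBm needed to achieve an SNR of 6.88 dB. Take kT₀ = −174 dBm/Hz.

Sensitivity = −174 + 10 log₁₀(B) + NF + SNR_min
= −174 + 70.41 + 6.65 + 6.88
= −90.06 dBm → −90.1 dBm

−90.1 dBm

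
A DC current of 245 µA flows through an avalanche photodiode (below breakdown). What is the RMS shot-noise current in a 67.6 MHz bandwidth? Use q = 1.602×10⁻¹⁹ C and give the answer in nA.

72.8 nA

I_n = √(2qI·B)
2qI·B = 2 × 1.602×10⁻¹⁹ × 2.45×10⁻⁴ × 6.76×10⁷ = 5.31×10⁻¹⁵ A²
I_n = √(5.31×10⁻¹⁵) = 7.28×10⁻⁸ A = 72.8 nA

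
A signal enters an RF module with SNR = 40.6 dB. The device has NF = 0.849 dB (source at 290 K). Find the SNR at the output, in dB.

By definition F = SNR_in/SNR_out, so in dB: SNR_out = SNR_in − NF
SNR_out = 40.6 − 0.849 = 39.751 dB

39.751 dB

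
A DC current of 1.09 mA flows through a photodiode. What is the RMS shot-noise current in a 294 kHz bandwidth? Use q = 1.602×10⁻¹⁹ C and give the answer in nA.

I_n = √(2qI·B)
2qI·B = 2 × 1.602×10⁻¹⁹ × 1.09×10⁻³ × 2.94×10⁵ = 1.03×10⁻¹⁶ A²
I_n = √(1.03×10⁻¹⁶) = 1.01×10⁻⁸ A = 10.1 nA

10.1 nA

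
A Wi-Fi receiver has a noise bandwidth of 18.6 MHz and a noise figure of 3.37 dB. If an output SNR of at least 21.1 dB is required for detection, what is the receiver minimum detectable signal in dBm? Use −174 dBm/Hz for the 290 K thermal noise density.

Sensitivity = −174 + 10 log₁₀(B) + NF + SNR_min
= −174 + 72.7 + 3.37 + 21.1
= −76.83 dBm → −76.8 dBm

−76.8 dBm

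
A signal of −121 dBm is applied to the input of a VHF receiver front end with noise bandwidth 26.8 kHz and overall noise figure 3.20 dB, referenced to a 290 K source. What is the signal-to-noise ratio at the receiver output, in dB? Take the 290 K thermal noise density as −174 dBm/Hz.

5.5 dB

Noise floor: N = −174 + 10 log₁₀(B) + NF
10 log₁₀(2.68×10⁴) = 44.28 dB
N = −174 + 44.28 + 3.20 = −126.52 dBm
SNR = P_sig − N = −121 − (−126.52) = 5.52 dB → 5.5 dB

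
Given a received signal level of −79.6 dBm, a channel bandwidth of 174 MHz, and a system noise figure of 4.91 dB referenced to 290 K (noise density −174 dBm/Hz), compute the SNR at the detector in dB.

7.1 dB

Noise floor: N = −174 + 10 log₁₀(B) + NF
10 log₁₀(1.74×10⁸) = 82.41 dB
N = −174 + 82.41 + 4.91 = −86.68 dBm
SNR = P_sig − N = −79.6 − (−86.68) = 7.08 dB → 7.1 dB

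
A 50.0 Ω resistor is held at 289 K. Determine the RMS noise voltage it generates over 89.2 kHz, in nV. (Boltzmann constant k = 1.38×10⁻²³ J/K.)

267 nV

V_n = √(4kTRB)
4kTRB = 4 × 1.38×10⁻²³ × 289 × 5.00×10¹ × 8.92×10⁴ = 7.11×10⁻¹⁴ V²
V_n = √(7.11×10⁻¹⁴) = 2.67×10⁻⁷ V = 267 nV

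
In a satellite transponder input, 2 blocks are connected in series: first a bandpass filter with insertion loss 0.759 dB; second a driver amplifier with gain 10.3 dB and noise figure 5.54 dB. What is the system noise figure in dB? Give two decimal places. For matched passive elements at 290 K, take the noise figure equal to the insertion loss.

Convert to linear (a loss of L dB is a gain of −L dB): F_i = 10^(NF_i/10), G_i = 10^(G_i,dB/10)
  Stage 1: F_1 = 10^(0.759/10) = 1.191, G_1 = 10^(−0.759/10) = 0.8397
  Stage 2: F_2 = 10^(5.54/10) = 3.581, G_2 = 10^(10.3/10) = 10.72
Friis cascade:
  F = 1.191 + (3.581 − 1)/0.8397 = 4.265
NF = 10 log₁₀(4.265) = 6.30 dB

6.30 dB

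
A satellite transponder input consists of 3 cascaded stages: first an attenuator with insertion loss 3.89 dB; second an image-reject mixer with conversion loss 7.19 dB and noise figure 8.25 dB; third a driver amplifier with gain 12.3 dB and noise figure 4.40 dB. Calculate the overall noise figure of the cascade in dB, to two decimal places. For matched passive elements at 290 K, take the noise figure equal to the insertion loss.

15.90 dB

Convert to linear (a loss of L dB is a gain of −L dB): F_i = 10^(NF_i/10), G_i = 10^(G_i,dB/10)
  Stage 1: F_1 = 10^(3.89/10) = 2.449, G_1 = 10^(−3.89/10) = 0.4083
  Stage 2: F_2 = 10^(8.25/10) = 6.683, G_2 = 10^(−7.19/10) = 0.1910
  Stage 3: F_3 = 10^(4.40/10) = 2.754, G_3 = 10^(12.3/10) = 16.98
Friis cascade:
  F = 2.449 + (6.683 − 1)/0.4083 + (2.754 − 1)/0.07798 = 38.86
NF = 10 log₁₀(38.86) = 15.90 dB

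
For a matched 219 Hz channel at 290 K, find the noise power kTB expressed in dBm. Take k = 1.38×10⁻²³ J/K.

−150.6 dBm

P_n = kTB = 1.38×10⁻²³ × 290 × 2.19×10² = 8.76×10⁻¹⁹ W
In dBm: 10 log₁₀(8.76×10⁻¹⁹ / 10⁻³) = −150.6 dBm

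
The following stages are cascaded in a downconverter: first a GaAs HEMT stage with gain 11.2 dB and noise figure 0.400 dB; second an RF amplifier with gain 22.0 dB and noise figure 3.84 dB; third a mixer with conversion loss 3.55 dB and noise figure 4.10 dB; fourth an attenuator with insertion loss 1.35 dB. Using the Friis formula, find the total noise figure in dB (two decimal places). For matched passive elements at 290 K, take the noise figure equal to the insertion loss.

0.81 dB

Convert to linear (a loss of L dB is a gain of −L dB): F_i = 10^(NF_i/10), G_i = 10^(G_i,dB/10)
  Stage 1: F_1 = 10^(0.400/10) = 1.096, G_1 = 10^(11.2/10) = 13.18
  Stage 2: F_2 = 10^(3.84/10) = 2.421, G_2 = 10^(22.0/10) = 158.5
  Stage 3: F_3 = 10^(4.10/10) = 2.570, G_3 = 10^(−3.55/10) = 0.4416
  Stage 4: F_4 = 10^(1.35/10) = 1.365, G_4 = 10^(−1.35/10) = 0.7328
Friis cascade:
  F = 1.096 + (2.421 − 1)/13.18 + (2.570 − 1)/2089 + (1.365 − 1)/922.6 = 1.205
NF = 10 log₁₀(1.205) = 0.81 dB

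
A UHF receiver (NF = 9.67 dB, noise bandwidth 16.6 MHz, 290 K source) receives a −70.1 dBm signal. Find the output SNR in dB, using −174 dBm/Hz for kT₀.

Noise floor: N = −174 + 10 log₁₀(B) + NF
10 log₁₀(1.66×10⁷) = 72.2 dB
N = −174 + 72.2 + 9.67 = −92.13 dBm
SNR = P_sig − N = −70.1 − (−92.13) = 22.03 dB → 22.0 dB

22.0 dB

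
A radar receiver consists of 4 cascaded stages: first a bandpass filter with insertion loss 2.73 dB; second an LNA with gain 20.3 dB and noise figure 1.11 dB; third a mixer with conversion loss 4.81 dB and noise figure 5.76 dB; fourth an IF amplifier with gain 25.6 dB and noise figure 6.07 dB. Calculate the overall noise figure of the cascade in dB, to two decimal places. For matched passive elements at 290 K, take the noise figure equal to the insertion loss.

4.20 dB

Convert to linear (a loss of L dB is a gain of −L dB): F_i = 10^(NF_i/10), G_i = 10^(G_i,dB/10)
  Stage 1: F_1 = 10^(2.73/10) = 1.875, G_1 = 10^(−2.73/10) = 0.5333
  Stage 2: F_2 = 10^(1.11/10) = 1.291, G_2 = 10^(20.3/10) = 107.2
  Stage 3: F_3 = 10^(5.76/10) = 3.767, G_3 = 10^(−4.81/10) = 0.3304
  Stage 4: F_4 = 10^(6.07/10) = 4.046, G_4 = 10^(25.6/10) = 363.1
Friis cascade:
  F = 1.875 + (1.291 − 1)/0.5333 + (3.767 − 1)/57.15 + (4.046 − 1)/18.88 = 2.631
NF = 10 log₁₀(2.631) = 4.20 dB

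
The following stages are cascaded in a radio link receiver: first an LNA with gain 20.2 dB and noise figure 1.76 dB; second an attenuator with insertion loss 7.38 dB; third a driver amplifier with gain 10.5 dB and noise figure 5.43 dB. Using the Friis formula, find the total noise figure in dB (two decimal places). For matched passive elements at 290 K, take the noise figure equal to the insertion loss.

2.23 dB

Convert to linear (a loss of L dB is a gain of −L dB): F_i = 10^(NF_i/10), G_i = 10^(G_i,dB/10)
  Stage 1: F_1 = 10^(1.76/10) = 1.500, G_1 = 10^(20.2/10) = 104.7
  Stage 2: F_2 = 10^(7.38/10) = 5.470, G_2 = 10^(−7.38/10) = 0.1828
  Stage 3: F_3 = 10^(5.43/10) = 3.491, G_3 = 10^(10.5/10) = 11.22
Friis cascade:
  F = 1.500 + (5.470 − 1)/104.7 + (3.491 − 1)/19.14 = 1.673
NF = 10 log₁₀(1.673) = 2.23 dB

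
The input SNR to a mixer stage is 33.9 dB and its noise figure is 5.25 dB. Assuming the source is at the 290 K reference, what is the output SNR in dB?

By definition F = SNR_in/SNR_out, so in dB: SNR_out = SNR_in − NF
SNR_out = 33.9 − 5.25 = 28.65 dB

28.65 dB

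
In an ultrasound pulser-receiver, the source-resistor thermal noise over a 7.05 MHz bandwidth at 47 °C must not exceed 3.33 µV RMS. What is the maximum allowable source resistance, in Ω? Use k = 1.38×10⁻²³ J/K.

T = 47 °C + 273.15 = 320.15 K
Johnson–Nyquist: V_n = √(4kTRB) ⇒ R = V_n² / (4kTB)
4kTB = 4 × 1.38×10⁻²³ × 320.15 × 7.05×10⁶ = 1.25×10⁻¹³
R = (3.33×10⁻⁶)² / 1.25×10⁻¹³ = 8.90×10¹ Ω = 89.0 Ω

89.0 Ω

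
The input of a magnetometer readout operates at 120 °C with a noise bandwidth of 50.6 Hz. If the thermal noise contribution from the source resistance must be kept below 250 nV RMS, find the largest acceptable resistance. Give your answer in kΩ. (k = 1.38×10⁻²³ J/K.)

T = 120 °C + 273.15 = 393.15 K
Johnson–Nyquist: V_n = √(4kTRB) ⇒ R = V_n² / (4kTB)
4kTB = 4 × 1.38×10⁻²³ × 393.15 × 5.06×10¹ = 1.10×10⁻¹⁸
R = (2.50×10⁻⁷)² / 1.10×10⁻¹⁸ = 5.69×10⁴ Ω = 56.9 kΩ

56.9 kΩ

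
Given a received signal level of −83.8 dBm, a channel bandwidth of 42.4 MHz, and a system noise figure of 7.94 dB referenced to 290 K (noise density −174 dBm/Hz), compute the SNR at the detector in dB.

Noise floor: N = −174 + 10 log₁₀(B) + NF
10 log₁₀(4.24×10⁷) = 76.27 dB
N = −174 + 76.27 + 7.94 = −89.79 dBm
SNR = P_sig − N = −83.8 − (−89.79) = 5.99 dB → 6.0 dB

6.0 dB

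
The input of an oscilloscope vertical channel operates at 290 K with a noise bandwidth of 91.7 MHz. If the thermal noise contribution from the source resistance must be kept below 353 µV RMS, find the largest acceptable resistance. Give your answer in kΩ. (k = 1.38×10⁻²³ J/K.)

84.9 kΩ

Johnson–Nyquist: V_n = √(4kTRB) ⇒ R = V_n² / (4kTB)
4kTB = 4 × 1.38×10⁻²³ × 290 × 9.17×10⁷ = 1.47×10⁻¹²
R = (3.53×10⁻⁴)² / 1.47×10⁻¹² = 8.49×10⁴ Ω = 84.9 kΩ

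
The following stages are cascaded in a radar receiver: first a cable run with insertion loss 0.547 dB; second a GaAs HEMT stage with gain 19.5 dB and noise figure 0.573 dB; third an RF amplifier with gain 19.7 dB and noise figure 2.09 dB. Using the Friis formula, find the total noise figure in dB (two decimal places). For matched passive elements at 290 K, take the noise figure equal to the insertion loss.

1.15 dB

Convert to linear (a loss of L dB is a gain of −L dB): F_i = 10^(NF_i/10), G_i = 10^(G_i,dB/10)
  Stage 1: F_1 = 10^(0.547/10) = 1.134, G_1 = 10^(−0.547/10) = 0.8817
  Stage 2: F_2 = 10^(0.573/10) = 1.141, G_2 = 10^(19.5/10) = 89.13
  Stage 3: F_3 = 10^(2.09/10) = 1.618, G_3 = 10^(19.7/10) = 93.33
Friis cascade:
  F = 1.134 + (1.141 − 1)/0.8817 + (1.618 − 1)/78.58 = 1.302
NF = 10 log₁₀(1.302) = 1.15 dB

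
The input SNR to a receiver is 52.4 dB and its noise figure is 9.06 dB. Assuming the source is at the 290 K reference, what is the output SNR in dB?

By definition F = SNR_in/SNR_out, so in dB: SNR_out = SNR_in − NF
SNR_out = 52.4 − 9.06 = 43.34 dB

43.34 dB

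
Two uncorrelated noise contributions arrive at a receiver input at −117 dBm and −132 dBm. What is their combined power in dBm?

−116.9 dBm

Convert to linear, add, convert back:
P₁ = 2.00×10⁻¹⁵ W, P₂ = 6.31×10⁻¹⁷ W
P_tot = 2.06×10⁻¹⁵ W → 10 log₁₀(P_tot / 10⁻³) = −116.9 dBm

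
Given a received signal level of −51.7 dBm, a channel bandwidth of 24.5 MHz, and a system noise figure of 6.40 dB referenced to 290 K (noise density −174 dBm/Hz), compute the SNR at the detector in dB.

42.0 dB

Noise floor: N = −174 + 10 log₁₀(B) + NF
10 log₁₀(2.45×10⁷) = 73.89 dB
N = −174 + 73.89 + 6.40 = −93.71 dBm
SNR = P_sig − N = −51.7 − (−93.71) = 42.01 dB → 42.0 dB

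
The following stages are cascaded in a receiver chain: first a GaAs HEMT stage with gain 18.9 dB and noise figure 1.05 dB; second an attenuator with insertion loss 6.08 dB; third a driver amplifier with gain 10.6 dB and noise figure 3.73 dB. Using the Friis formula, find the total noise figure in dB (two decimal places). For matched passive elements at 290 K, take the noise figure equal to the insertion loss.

1.41 dB

Convert to linear (a loss of L dB is a gain of −L dB): F_i = 10^(NF_i/10), G_i = 10^(G_i,dB/10)
  Stage 1: F_1 = 10^(1.05/10) = 1.274, G_1 = 10^(18.9/10) = 77.62
  Stage 2: F_2 = 10^(6.08/10) = 4.055, G_2 = 10^(−6.08/10) = 0.2466
  Stage 3: F_3 = 10^(3.73/10) = 2.360, G_3 = 10^(10.6/10) = 11.48
Friis cascade:
  F = 1.274 + (4.055 − 1)/77.62 + (2.360 − 1)/19.14 = 1.384
NF = 10 log₁₀(1.384) = 1.41 dB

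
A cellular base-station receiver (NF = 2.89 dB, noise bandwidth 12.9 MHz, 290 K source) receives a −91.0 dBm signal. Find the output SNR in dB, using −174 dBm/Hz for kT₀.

9.0 dB

Noise floor: N = −174 + 10 log₁₀(B) + NF
10 log₁₀(1.29×10⁷) = 71.11 dB
N = −174 + 71.11 + 2.89 = −100.00 dBm
SNR = P_sig − N = −91.0 − (−100.00) = 9.00 dB → 9.0 dB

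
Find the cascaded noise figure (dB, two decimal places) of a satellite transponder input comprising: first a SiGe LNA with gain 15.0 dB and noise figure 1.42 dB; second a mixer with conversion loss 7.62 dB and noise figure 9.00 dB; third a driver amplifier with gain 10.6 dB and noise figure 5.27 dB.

Convert to linear (a loss of L dB is a gain of −L dB): F_i = 10^(NF_i/10), G_i = 10^(G_i,dB/10)
  Stage 1: F_1 = 10^(1.42/10) = 1.387, G_1 = 10^(15.0/10) = 31.62
  Stage 2: F_2 = 10^(9.00/10) = 7.943, G_2 = 10^(−7.62/10) = 0.1730
  Stage 3: F_3 = 10^(5.27/10) = 3.365, G_3 = 10^(10.6/10) = 11.48
Friis cascade:
  F = 1.387 + (7.943 − 1)/31.62 + (3.365 − 1)/5.470 = 2.039
NF = 10 log₁₀(2.039) = 3.09 dB

3.09 dB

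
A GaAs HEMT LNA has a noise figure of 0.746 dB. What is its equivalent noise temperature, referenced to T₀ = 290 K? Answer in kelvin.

F = 10^(0.746/10) = 1.18741
T_e = (F − 1)·T₀ = (1.18741 − 1) × 290 = 54.3 K

54.3 K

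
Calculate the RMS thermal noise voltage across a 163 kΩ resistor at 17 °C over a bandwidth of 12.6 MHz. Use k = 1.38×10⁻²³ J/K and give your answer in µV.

T = 17 °C + 273.15 = 290.15 K
V_n = √(4kTRB)
4kTRB = 4 × 1.38×10⁻²³ × 290.15 × 1.63×10⁵ × 1.26×10⁷ = 3.29×10⁻⁸ V²
V_n = √(3.29×10⁻⁸) = 1.81×10⁻⁴ V = 181 µV

181 µV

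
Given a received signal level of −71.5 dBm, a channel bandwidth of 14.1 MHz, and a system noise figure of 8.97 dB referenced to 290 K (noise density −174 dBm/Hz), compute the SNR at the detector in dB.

22.0 dB

Noise floor: N = −174 + 10 log₁₀(B) + NF
10 log₁₀(1.41×10⁷) = 71.49 dB
N = −174 + 71.49 + 8.97 = −93.54 dBm
SNR = P_sig − N = −71.5 − (−93.54) = 22.04 dB → 22.0 dB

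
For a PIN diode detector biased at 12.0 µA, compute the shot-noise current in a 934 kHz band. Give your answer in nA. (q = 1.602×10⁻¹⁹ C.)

I_n = √(2qI·B)
2qI·B = 2 × 1.602×10⁻¹⁹ × 1.20×10⁻⁵ × 9.34×10⁵ = 3.59×10⁻¹⁸ A²
I_n = √(3.59×10⁻¹⁸) = 1.90×10⁻⁹ A = 1.90 nA

1.90 nA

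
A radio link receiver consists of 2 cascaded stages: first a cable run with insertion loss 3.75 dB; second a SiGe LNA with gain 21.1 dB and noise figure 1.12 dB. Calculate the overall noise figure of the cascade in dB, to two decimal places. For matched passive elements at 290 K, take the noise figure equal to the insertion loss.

4.87 dB

Convert to linear (a loss of L dB is a gain of −L dB): F_i = 10^(NF_i/10), G_i = 10^(G_i,dB/10)
  Stage 1: F_1 = 10^(3.75/10) = 2.371, G_1 = 10^(−3.75/10) = 0.4217
  Stage 2: F_2 = 10^(1.12/10) = 1.294, G_2 = 10^(21.1/10) = 128.8
Friis cascade:
  F = 2.371 + (1.294 − 1)/0.4217 = 3.069
NF = 10 log₁₀(3.069) = 4.87 dB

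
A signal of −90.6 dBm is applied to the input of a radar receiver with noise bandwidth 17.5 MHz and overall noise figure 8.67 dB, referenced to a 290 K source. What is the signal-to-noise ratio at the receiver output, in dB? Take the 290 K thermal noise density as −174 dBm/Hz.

Noise floor: N = −174 + 10 log₁₀(B) + NF
10 log₁₀(1.75×10⁷) = 72.43 dB
N = −174 + 72.43 + 8.67 = −92.90 dBm
SNR = P_sig − N = −90.6 − (−92.90) = 2.30 dB → 2.3 dB

2.3 dB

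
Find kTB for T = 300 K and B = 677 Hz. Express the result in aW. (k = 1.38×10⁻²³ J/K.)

2.80 aW

P_n = kTB = 1.38×10⁻²³ × 300 × 6.77×10² = 2.80×10⁻¹⁸ W = 2.80 aW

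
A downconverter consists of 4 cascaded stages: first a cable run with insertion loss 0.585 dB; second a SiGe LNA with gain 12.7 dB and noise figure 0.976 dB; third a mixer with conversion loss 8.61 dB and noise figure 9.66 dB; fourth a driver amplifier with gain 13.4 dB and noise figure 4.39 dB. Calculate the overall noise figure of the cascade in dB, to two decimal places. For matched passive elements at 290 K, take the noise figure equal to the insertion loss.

Convert to linear (a loss of L dB is a gain of −L dB): F_i = 10^(NF_i/10), G_i = 10^(G_i,dB/10)
  Stage 1: F_1 = 10^(0.585/10) = 1.144, G_1 = 10^(−0.585/10) = 0.8740
  Stage 2: F_2 = 10^(0.976/10) = 1.252, G_2 = 10^(12.7/10) = 18.62
  Stage 3: F_3 = 10^(9.66/10) = 9.247, G_3 = 10^(−8.61/10) = 0.1377
  Stage 4: F_4 = 10^(4.39/10) = 2.748, G_4 = 10^(13.4/10) = 21.88
Friis cascade:
  F = 1.144 + (1.252 − 1)/0.8740 + (9.247 − 1)/16.27 + (2.748 − 1)/2.241 = 2.719
NF = 10 log₁₀(2.719) = 4.34 dB

4.34 dB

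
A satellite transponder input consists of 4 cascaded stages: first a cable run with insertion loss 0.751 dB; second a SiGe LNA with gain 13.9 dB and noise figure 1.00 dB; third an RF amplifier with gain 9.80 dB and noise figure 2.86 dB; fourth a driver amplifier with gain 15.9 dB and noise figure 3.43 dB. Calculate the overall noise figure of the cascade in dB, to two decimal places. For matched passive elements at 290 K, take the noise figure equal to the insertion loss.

Convert to linear (a loss of L dB is a gain of −L dB): F_i = 10^(NF_i/10), G_i = 10^(G_i,dB/10)
  Stage 1: F_1 = 10^(0.751/10) = 1.189, G_1 = 10^(−0.751/10) = 0.8412
  Stage 2: F_2 = 10^(1.00/10) = 1.259, G_2 = 10^(13.9/10) = 24.55
  Stage 3: F_3 = 10^(2.86/10) = 1.932, G_3 = 10^(9.80/10) = 9.550
  Stage 4: F_4 = 10^(3.43/10) = 2.203, G_4 = 10^(15.9/10) = 38.90
Friis cascade:
  F = 1.189 + (1.259 − 1)/0.8412 + (1.932 − 1)/20.65 + (2.203 − 1)/197.2 = 1.548
NF = 10 log₁₀(1.548) = 1.90 dB

1.90 dB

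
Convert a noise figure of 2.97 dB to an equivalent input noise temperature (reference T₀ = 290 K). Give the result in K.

285 K

F = 10^(2.97/10) = 1.98153
T_e = (F − 1)·T₀ = (1.98153 − 1) × 290 = 285 K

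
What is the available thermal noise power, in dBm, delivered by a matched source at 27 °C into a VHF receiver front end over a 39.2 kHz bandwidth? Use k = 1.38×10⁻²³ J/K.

T = 27 °C + 273.15 = 300.15 K
P_n = kTB = 1.38×10⁻²³ × 300.15 × 3.92×10⁴ = 1.62×10⁻¹⁶ W
In dBm: 10 log₁₀(1.62×10⁻¹⁶ / 10⁻³) = −127.9 dBm

−127.9 dBm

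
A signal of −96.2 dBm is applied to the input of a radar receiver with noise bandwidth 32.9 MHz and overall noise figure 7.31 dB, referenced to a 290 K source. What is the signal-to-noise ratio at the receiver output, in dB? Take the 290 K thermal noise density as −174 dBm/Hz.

Noise floor: N = −174 + 10 log₁₀(B) + NF
10 log₁₀(3.29×10⁷) = 75.17 dB
N = −174 + 75.17 + 7.31 = −91.52 dBm
SNR = P_sig − N = −96.2 − (−91.52) = −4.68 dB → −4.7 dB

−4.7 dB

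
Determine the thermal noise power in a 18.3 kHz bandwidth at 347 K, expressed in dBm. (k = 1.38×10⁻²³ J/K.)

−130.6 dBm

P_n = kTB = 1.38×10⁻²³ × 347 × 1.83×10⁴ = 8.76×10⁻¹⁷ W
In dBm: 10 log₁₀(8.76×10⁻¹⁷ / 10⁻³) = −130.6 dBm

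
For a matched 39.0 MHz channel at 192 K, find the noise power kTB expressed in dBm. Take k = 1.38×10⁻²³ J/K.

P_n = kTB = 1.38×10⁻²³ × 192 × 3.90×10⁷ = 1.03×10⁻¹³ W
In dBm: 10 log₁₀(1.03×10⁻¹³ / 10⁻³) = −99.9 dBm

−99.9 dBm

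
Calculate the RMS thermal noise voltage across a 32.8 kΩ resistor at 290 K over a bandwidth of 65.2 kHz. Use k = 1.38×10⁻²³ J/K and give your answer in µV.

V_n = √(4kTRB)
4kTRB = 4 × 1.38×10⁻²³ × 290 × 3.28×10⁴ × 6.52×10⁴ = 3.42×10⁻¹¹ V²
V_n = √(3.42×10⁻¹¹) = 5.85×10⁻⁶ V = 5.85 µV

5.85 µV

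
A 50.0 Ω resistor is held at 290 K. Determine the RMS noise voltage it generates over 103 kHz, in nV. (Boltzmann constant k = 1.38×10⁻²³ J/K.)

287 nV

V_n = √(4kTRB)
4kTRB = 4 × 1.38×10⁻²³ × 290 × 5.00×10¹ × 1.03×10⁵ = 8.24×10⁻¹⁴ V²
V_n = √(8.24×10⁻¹⁴) = 2.87×10⁻⁷ V = 287 nV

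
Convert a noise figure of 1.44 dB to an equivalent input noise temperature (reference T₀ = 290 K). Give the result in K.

F = 10^(1.44/10) = 1.39316
T_e = (F − 1)·T₀ = (1.39316 − 1) × 290 = 114 K

114 K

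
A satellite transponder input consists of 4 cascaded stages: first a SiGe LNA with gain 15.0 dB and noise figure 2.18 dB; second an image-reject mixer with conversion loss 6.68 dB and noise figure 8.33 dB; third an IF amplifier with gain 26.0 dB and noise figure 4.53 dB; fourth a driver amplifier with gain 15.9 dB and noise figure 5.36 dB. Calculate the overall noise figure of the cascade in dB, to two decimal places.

Convert to linear (a loss of L dB is a gain of −L dB): F_i = 10^(NF_i/10), G_i = 10^(G_i,dB/10)
  Stage 1: F_1 = 10^(2.18/10) = 1.652, G_1 = 10^(15.0/10) = 31.62
  Stage 2: F_2 = 10^(8.33/10) = 6.808, G_2 = 10^(−6.68/10) = 0.2148
  Stage 3: F_3 = 10^(4.53/10) = 2.838, G_3 = 10^(26.0/10) = 398.1
  Stage 4: F_4 = 10^(5.36/10) = 3.436, G_4 = 10^(15.9/10) = 38.90
Friis cascade:
  F = 1.652 + (6.808 − 1)/31.62 + (2.838 − 1)/6.792 + (3.436 − 1)/2704 = 2.107
NF = 10 log₁₀(2.107) = 3.24 dB

3.24 dB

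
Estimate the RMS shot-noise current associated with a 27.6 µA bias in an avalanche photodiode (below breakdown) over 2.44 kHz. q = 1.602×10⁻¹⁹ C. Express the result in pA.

147 pA

I_n = √(2qI·B)
2qI·B = 2 × 1.602×10⁻¹⁹ × 2.76×10⁻⁵ × 2.44×10³ = 2.16×10⁻²⁰ A²
I_n = √(2.16×10⁻²⁰) = 1.47×10⁻¹⁰ A = 147 pA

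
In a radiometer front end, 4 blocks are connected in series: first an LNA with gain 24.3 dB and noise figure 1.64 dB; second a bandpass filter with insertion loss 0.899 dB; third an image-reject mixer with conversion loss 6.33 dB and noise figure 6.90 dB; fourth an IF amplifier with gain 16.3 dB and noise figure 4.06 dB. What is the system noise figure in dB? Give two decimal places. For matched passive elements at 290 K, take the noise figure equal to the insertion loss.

Convert to linear (a loss of L dB is a gain of −L dB): F_i = 10^(NF_i/10), G_i = 10^(G_i,dB/10)
  Stage 1: F_1 = 10^(1.64/10) = 1.459, G_1 = 10^(24.3/10) = 269.2
  Stage 2: F_2 = 10^(0.899/10) = 1.230, G_2 = 10^(−0.899/10) = 0.8130
  Stage 3: F_3 = 10^(6.90/10) = 4.898, G_3 = 10^(−6.33/10) = 0.2328
  Stage 4: F_4 = 10^(4.06/10) = 2.547, G_4 = 10^(16.3/10) = 42.66
Friis cascade:
  F = 1.459 + (1.230 − 1)/269.2 + (4.898 − 1)/218.8 + (2.547 − 1)/50.94 = 1.508
NF = 10 log₁₀(1.508) = 1.78 dB

1.78 dB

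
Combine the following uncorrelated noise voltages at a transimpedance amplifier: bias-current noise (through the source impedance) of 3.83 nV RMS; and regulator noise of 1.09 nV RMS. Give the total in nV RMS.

Uncorrelated sources add in power (mean-square): V_tot = √(ΣV_i²)
V_tot = √[(3.83×10⁻⁹)² + (1.09×10⁻⁹)²] = 3.98×10⁻⁹ V = 3.98 nV

3.98 nV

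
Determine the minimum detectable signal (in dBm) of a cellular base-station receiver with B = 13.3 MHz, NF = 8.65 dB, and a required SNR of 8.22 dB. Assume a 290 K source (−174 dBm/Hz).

−85.9 dBm

Sensitivity = −174 + 10 log₁₀(B) + NF + SNR_min
= −174 + 71.24 + 8.65 + 8.22
= −85.89 dBm → −85.9 dBm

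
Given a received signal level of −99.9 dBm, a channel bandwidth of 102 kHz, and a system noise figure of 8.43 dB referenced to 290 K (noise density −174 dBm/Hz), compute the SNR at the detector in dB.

Noise floor: N = −174 + 10 log₁₀(B) + NF
10 log₁₀(1.02×10⁵) = 50.09 dB
N = −174 + 50.09 + 8.43 = −115.48 dBm
SNR = P_sig − N = −99.9 − (−115.48) = 15.58 dB → 15.6 dB

15.6 dB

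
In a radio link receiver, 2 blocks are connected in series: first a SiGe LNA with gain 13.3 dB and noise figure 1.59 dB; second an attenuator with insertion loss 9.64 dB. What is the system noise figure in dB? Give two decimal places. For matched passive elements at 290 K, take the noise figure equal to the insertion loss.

2.61 dB

Convert to linear (a loss of L dB is a gain of −L dB): F_i = 10^(NF_i/10), G_i = 10^(G_i,dB/10)
  Stage 1: F_1 = 10^(1.59/10) = 1.442, G_1 = 10^(13.3/10) = 21.38
  Stage 2: F_2 = 10^(9.64/10) = 9.204, G_2 = 10^(−9.64/10) = 0.1086
Friis cascade:
  F = 1.442 + (9.204 − 1)/21.38 = 1.826
NF = 10 log₁₀(1.826) = 2.61 dB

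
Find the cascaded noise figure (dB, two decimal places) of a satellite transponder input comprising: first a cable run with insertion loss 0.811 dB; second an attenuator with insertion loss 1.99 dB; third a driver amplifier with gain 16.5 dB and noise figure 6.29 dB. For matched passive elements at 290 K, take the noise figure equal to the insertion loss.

Convert to linear (a loss of L dB is a gain of −L dB): F_i = 10^(NF_i/10), G_i = 10^(G_i,dB/10)
  Stage 1: F_1 = 10^(0.811/10) = 1.205, G_1 = 10^(−0.811/10) = 0.8297
  Stage 2: F_2 = 10^(1.99/10) = 1.581, G_2 = 10^(−1.99/10) = 0.6324
  Stage 3: F_3 = 10^(6.29/10) = 4.256, G_3 = 10^(16.5/10) = 44.67
Friis cascade:
  F = 1.205 + (1.581 − 1)/0.8297 + (4.256 − 1)/0.5247 = 8.111
NF = 10 log₁₀(8.111) = 9.09 dB

9.09 dB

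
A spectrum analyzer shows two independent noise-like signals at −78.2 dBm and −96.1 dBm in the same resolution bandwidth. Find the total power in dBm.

Convert to linear, add, convert back:
P₁ = 1.51×10⁻¹¹ W, P₂ = 2.45×10⁻¹³ W
P_tot = 1.54×10⁻¹¹ W → 10 log₁₀(P_tot / 10⁻³) = −78.1 dBm

−78.1 dBm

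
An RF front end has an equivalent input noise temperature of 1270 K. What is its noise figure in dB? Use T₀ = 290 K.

7.31 dB

F = 1 + T_e/T₀ = 1 + 1270/290 = 5.37931
NF = 10 log₁₀(5.37931) = 7.31 dB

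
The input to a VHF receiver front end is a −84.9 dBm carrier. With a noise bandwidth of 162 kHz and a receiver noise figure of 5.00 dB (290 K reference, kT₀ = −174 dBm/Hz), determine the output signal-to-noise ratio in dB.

Noise floor: N = −174 + 10 log₁₀(B) + NF
10 log₁₀(1.62×10⁵) = 52.1 dB
N = −174 + 52.1 + 5.00 = −116.90 dBm
SNR = P_sig − N = −84.9 − (−116.90) = 32.00 dB → 32.0 dB

32.0 dB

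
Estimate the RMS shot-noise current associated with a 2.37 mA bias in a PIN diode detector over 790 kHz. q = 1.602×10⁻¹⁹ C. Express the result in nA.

24.5 nA

I_n = √(2qI·B)
2qI·B = 2 × 1.602×10⁻¹⁹ × 2.37×10⁻³ × 7.90×10⁵ = 6.00×10⁻¹⁶ A²
I_n = √(6.00×10⁻¹⁶) = 2.45×10⁻⁸ A = 24.5 nA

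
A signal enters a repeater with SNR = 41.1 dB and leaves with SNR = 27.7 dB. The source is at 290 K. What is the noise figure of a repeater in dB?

13.4 dB

NF (dB) = SNR_in(dB) − SNR_out(dB) when the source is at T₀
NF = 41.1 − 27.7 = 13.4 dB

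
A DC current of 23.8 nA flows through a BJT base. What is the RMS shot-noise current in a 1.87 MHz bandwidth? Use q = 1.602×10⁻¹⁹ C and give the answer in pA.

119 pA

I_n = √(2qI·B)
2qI·B = 2 × 1.602×10⁻¹⁹ × 2.38×10⁻⁸ × 1.87×10⁶ = 1.43×10⁻²⁰ A²
I_n = √(1.43×10⁻²⁰) = 1.19×10⁻¹⁰ A = 119 pA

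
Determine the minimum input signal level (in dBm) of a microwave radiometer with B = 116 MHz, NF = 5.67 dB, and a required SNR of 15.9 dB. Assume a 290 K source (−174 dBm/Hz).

Sensitivity = −174 + 10 log₁₀(B) + NF + SNR_min
= −174 + 80.64 + 5.67 + 15.9
= −71.79 dBm → −71.8 dBm

−71.8 dBm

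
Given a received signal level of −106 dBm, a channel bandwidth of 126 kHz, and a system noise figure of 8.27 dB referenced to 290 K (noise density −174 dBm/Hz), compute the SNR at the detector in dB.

8.7 dB

Noise floor: N = −174 + 10 log₁₀(B) + NF
10 log₁₀(1.26×10⁵) = 51 dB
N = −174 + 51 + 8.27 = −114.73 dBm
SNR = P_sig − N = −106 − (−114.73) = 8.73 dB → 8.7 dB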